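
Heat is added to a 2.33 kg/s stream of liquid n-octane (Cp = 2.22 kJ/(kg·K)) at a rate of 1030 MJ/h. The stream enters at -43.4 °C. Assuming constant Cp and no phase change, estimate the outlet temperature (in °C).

Q = 1030 MJ/h = 286.11 kJ/s
ΔT = Q/(ṁ·Cp) = 286.11/(2.33×2.22) = 55.313 K
T_out = -43.4 + 55.313 = 11.913 °C

T_out = 11.9 °C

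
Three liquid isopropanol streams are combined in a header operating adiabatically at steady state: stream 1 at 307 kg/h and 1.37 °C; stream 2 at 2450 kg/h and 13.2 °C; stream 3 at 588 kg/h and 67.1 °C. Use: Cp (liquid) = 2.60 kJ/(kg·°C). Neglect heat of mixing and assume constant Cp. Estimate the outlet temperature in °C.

T_out = 21.6 °C

No heat crosses the boundary, so H_out = H_in.
T_out = Σ ṁᵢCp,ᵢTᵢ / Σ ṁᵢCp,ᵢ
      = 187760 / 8697 = 21.589 °C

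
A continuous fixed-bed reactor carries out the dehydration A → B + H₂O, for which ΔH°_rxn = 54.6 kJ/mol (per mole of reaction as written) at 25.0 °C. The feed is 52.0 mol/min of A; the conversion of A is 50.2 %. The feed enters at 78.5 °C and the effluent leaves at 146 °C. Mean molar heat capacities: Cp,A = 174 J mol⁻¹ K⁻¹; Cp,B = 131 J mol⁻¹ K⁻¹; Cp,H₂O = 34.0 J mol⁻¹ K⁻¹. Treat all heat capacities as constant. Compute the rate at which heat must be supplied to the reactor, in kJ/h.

Q_in = 120000 kJ/h

Extent of reaction ξ = 0.502 × 52.0 = 26.104 mol/min
Reaction term: ξ·ΔH°_rxn = 26.104 × 54.6 = 1425.3 kJ/min
Sensible, feed 78.5→25 °C: -484.07 kJ/min
Outlet flows (mol/min): A 25.896, B 26.104, H₂O 26.104
Sensible, products 25→146 °C: 1066.4 kJ/min
Q = ΔH = 2007.6 kJ/min = 33.46 kW
Heat supplied = 120460 kJ/h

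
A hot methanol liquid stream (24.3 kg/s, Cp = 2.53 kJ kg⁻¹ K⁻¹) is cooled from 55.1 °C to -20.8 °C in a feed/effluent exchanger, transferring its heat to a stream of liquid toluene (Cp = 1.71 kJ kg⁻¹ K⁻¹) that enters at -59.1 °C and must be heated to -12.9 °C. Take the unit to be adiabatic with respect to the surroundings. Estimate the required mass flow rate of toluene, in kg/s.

Heat released by hot stream: Q = 24.3 × 2.53 × (55.1 − -20.8) = 4666.3 kJ/s
Energy balance on cold side (adiabatic exchanger): Q = ṁ_c·Cp_c·(T_c,out − T_c,in)
ṁ_c = 4666.3 / [1.71 × (-12.9 − -59.1)] = 59.065 kg/s

ṁ_c = 59.1 kg/s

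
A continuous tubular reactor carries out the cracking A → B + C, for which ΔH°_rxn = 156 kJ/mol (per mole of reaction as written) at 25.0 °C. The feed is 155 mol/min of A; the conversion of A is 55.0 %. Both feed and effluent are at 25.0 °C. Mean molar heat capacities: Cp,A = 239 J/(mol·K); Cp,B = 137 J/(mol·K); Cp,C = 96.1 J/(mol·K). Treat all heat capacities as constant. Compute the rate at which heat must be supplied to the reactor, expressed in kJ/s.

Q_in = 222 kJ/s

Extent of reaction ξ = 0.550 × 155 = 85.25 mol/min
Reaction term: ξ·ΔH°_rxn = 85.25 × 156 = 13299 kJ/min
Q = ΔH = 13299 kJ/min = 221.65 kW
Heat supplied = 221.65 kJ/s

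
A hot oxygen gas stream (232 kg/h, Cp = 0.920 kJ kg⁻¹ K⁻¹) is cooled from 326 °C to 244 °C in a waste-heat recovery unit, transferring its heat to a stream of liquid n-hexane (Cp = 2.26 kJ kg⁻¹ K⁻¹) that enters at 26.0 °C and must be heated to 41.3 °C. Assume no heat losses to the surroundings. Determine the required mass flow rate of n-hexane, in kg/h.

Heat released by hot stream: Q = 232 × 0.920 × (326 − 244) = 17502 kJ/h
Energy balance on cold side (adiabatic exchanger): Q = ṁ_c·Cp_c·(T_c,out − T_c,in)
ṁ_c = 17502 / [2.26 × (41.3 − 26.0)] = 506.16 kg/h

ṁ_c = 506 kg/h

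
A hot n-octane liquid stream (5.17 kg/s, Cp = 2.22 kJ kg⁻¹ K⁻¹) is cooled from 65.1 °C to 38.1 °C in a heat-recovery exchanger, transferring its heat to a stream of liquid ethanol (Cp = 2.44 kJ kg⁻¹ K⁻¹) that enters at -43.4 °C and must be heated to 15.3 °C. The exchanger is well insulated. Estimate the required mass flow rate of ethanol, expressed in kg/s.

ṁ_c = 2.16 kg/s

Heat released by hot stream: Q = 5.17 × 2.22 × (65.1 − 38.1) = 309.89 kJ/s
Energy balance on cold side (adiabatic exchanger): Q = ṁ_c·Cp_c·(T_c,out − T_c,in)
ṁ_c = 309.89 / [2.44 × (15.3 − -43.4)] = 2.1636 kg/s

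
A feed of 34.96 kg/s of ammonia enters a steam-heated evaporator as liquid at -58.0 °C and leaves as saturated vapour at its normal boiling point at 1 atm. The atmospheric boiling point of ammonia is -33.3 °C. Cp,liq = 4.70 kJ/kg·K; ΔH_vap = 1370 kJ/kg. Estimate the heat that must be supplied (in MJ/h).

liquid -58.0→-33.3 °C: 116.09 kJ/kg
vaporisation at -33.3 °C: 1370 kJ/kg
Δh = 116.09 + 1370 = 1486.1 kJ/kg
Q = ṁ·Δh = 34.96 kg/s × 1486.1 kJ/kg = 51954 kJ/s
|Q| = 51954 kW = 187030 MJ/h

Q = 187000 MJ/h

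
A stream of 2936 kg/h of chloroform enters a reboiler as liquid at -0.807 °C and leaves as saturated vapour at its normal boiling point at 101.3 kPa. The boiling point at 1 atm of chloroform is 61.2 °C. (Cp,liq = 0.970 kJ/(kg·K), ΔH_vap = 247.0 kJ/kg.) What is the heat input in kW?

Q = 250 kW

liquid -0.807→61.2 °C: 60.147 kJ/kg
vaporisation at 61.2 °C: 247 kJ/kg
Δh = 60.147 + 247 = 307.15 kJ/kg
Q = ṁ·Δh = 2936 kg/h × 307.15 kJ/kg = 901780 kJ/h
|Q| = 250.5 kW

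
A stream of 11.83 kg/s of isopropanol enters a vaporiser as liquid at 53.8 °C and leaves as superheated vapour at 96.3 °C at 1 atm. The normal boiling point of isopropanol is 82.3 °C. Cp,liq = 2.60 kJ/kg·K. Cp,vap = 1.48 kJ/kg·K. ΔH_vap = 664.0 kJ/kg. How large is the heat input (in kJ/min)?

liquid 53.8→82.3 °C: 74.1 kJ/kg
vaporisation at 82.3 °C: 664 kJ/kg
vapour 82.3→96.3 °C: 20.72 kJ/kg
Δh = 74.1 + 664 + 20.72 = 758.82 kJ/kg
Q = ṁ·Δh = 11.83 kg/s × 758.82 kJ/kg = 8976.8 kJ/s
|Q| = 8976.8 kW = 538610 kJ/min

Q = 539000 kJ/min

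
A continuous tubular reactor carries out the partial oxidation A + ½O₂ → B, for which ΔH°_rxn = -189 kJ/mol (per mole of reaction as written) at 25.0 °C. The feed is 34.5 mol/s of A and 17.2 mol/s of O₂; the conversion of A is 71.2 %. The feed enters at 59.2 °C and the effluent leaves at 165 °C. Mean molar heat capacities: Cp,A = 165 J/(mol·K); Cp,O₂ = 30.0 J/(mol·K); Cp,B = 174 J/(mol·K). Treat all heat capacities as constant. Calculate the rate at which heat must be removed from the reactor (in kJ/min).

Q_out = 240000 kJ/min

Extent of reaction ξ = 0.712 × 34.5 = 24.564 mol/s
Reaction term: ξ·ΔH°_rxn = 24.564 × -189 = -4642.6 kJ/s
Sensible, feed 59.2→25 °C: -212.33 kJ/s
Outlet flows (mol/s): A 9.936, O₂ 4.918, B 24.564
Sensible, products 25→165 °C: 848.56 kJ/s
Q = ΔH = -4006.4 kJ/s = -4006.4 kW
Heat removed = 240380 kJ/min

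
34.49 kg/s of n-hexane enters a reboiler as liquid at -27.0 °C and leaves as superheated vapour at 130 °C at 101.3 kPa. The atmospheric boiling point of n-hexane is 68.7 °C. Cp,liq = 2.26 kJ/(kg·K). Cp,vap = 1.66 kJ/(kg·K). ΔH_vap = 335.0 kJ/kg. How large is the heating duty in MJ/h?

Q = 81100 MJ/h

liquid -27.0→68.7 °C: 216.28 kJ/kg
vaporisation at 68.7 °C: 335 kJ/kg
vapour 68.7→130 °C: 101.76 kJ/kg
Δh = 216.28 + 335 + 101.76 = 653.04 kJ/kg
Q = ṁ·Δh = 34.49 kg/s × 653.04 kJ/kg = 22523 kJ/s
|Q| = 22523 kW = 81084 MJ/h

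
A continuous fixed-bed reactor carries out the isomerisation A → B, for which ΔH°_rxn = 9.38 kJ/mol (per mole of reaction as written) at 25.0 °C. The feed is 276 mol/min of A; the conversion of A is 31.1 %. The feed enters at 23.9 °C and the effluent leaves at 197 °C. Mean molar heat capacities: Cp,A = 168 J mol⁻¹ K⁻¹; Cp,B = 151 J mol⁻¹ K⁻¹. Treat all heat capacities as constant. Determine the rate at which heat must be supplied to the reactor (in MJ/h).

Q_in = 515 MJ/h

Extent of reaction ξ = 0.311 × 276 = 85.836 mol/min
Reaction term: ξ·ΔH°_rxn = 85.836 × 9.38 = 805.14 kJ/min
Sensible, feed 23.9→25 °C: 51.005 kJ/min
Outlet flows (mol/min): A 190.16, B 85.836
Sensible, products 25→197 °C: 7724.3 kJ/min
Q = ΔH = 8580.5 kJ/min = 143.01 kW
Heat supplied = 514.83 MJ/h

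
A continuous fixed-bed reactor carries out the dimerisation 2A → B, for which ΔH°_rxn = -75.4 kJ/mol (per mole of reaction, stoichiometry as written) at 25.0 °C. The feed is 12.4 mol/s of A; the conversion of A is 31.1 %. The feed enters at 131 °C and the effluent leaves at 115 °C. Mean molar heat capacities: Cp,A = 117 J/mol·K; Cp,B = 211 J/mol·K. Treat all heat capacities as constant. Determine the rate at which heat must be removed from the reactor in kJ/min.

Extent of reaction ξ = 0.311 × 12.4 / 2 = 1.9282 mol/s
Reaction term: ξ·ΔH°_rxn = 1.9282 × -75.4 = -145.39 kJ/s
Sensible, feed 131→25 °C: -153.78 kJ/s
Outlet flows (mol/s): A 8.5436, B 1.9282
Sensible, products 25→115 °C: 126.58 kJ/s
Q = ΔH = -172.59 kJ/s = -172.59 kW
Heat removed = 10355 kJ/min

Q_out = 10400 kJ/min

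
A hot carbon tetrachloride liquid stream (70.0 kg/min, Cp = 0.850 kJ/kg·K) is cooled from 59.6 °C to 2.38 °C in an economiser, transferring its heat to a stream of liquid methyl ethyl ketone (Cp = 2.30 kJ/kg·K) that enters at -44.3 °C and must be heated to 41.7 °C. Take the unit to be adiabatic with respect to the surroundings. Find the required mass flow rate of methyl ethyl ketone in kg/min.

Heat released by hot stream: Q = 70.0 × 0.850 × (59.6 − 2.38) = 3404.6 kJ/min
Energy balance on cold side (adiabatic exchanger): Q = ṁ_c·Cp_c·(T_c,out − T_c,in)
ṁ_c = 3404.6 / [2.30 × (41.7 − -44.3)] = 17.212 kg/min

ṁ_c = 17.2 kg/min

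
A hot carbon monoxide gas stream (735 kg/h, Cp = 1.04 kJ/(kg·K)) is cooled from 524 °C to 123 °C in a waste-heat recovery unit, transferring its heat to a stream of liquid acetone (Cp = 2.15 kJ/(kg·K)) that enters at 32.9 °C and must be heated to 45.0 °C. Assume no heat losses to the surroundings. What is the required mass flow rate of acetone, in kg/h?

Heat released by hot stream: Q = 735 × 1.04 × (524 − 123) = 306520 kJ/h
Energy balance on cold side (adiabatic exchanger): Q = ṁ_c·Cp_c·(T_c,out − T_c,in)
ṁ_c = 306520 / [2.15 × (45.0 − 32.9)] = 11783 kg/h

ṁ_c = 11800 kg/h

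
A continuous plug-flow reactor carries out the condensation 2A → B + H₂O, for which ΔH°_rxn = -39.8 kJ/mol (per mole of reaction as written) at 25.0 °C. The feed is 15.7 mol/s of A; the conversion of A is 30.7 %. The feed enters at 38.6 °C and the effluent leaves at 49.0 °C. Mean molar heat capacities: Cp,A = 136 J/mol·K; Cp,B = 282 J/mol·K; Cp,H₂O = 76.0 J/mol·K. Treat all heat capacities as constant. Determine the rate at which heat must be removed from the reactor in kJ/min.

Extent of reaction ξ = 0.307 × 15.7 / 2 = 2.4099 mol/s
Reaction term: ξ·ΔH°_rxn = 2.4099 × -39.8 = -95.916 kJ/s
Sensible, feed 38.6→25 °C: -29.039 kJ/s
Outlet flows (mol/s): A 10.88, B 2.4099, H₂O 2.4099
Sensible, products 25→49.0 °C: 56.219 kJ/s
Q = ΔH = -68.736 kJ/s = -68.736 kW
Heat removed = 4124.1 kJ/min

Q_out = 4120 kJ/min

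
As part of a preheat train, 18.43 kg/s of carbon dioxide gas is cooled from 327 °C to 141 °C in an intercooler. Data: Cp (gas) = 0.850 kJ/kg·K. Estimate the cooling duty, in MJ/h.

Q_c = 10500 MJ/h

Q = ṁ·Cp·ΔT = 18.43 × 0.850 × (141 − 327) = -2913.8 kJ/s
Cooling duty = 10490 MJ/h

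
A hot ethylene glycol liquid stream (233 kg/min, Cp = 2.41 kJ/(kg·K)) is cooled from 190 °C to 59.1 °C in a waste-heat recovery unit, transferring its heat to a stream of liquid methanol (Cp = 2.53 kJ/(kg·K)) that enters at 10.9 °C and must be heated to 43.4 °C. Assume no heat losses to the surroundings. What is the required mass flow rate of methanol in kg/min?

Heat released by hot stream: Q = 233 × 2.41 × (190 − 59.1) = 73504 kJ/min
Energy balance on cold side (adiabatic exchanger): Q = ṁ_c·Cp_c·(T_c,out − T_c,in)
ṁ_c = 73504 / [2.53 × (43.4 − 10.9)] = 893.94 kg/min

ṁ_c = 894 kg/min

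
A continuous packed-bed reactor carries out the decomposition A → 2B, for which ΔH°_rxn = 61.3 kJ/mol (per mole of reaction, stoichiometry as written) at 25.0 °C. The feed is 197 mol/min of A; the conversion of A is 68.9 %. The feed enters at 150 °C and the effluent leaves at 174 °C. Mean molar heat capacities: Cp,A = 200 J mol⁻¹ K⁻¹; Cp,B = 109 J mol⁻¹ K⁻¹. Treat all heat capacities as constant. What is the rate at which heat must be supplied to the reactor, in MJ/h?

Extent of reaction ξ = 0.689 × 197 = 135.73 mol/min
Reaction term: ξ·ΔH°_rxn = 135.73 × 61.3 = 8320.4 kJ/min
Sensible, feed 150→25 °C: -4925 kJ/min
Outlet flows (mol/min): A 61.267, B 271.47
Sensible, products 25→174 °C: 6234.6 kJ/min
Q = ΔH = 9630.1 kJ/min = 160.5 kW
Heat supplied = 577.8 MJ/h

Q_in = 578 MJ/h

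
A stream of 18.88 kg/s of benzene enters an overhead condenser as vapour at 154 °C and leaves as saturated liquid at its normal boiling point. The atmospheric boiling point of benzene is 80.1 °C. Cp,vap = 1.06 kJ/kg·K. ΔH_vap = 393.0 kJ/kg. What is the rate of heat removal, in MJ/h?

vapour 154→80.1 °C: -78.334 kJ/kg
condensation at 80.1 °C: -393 kJ/kg
Δh = -78.334 + -393 = -471.33 kJ/kg
Q = ṁ·Δh = 18.88 kg/s × -471.33 kJ/kg = -8898.8 kJ/s
|Q| = 8898.8 kW = 32036 MJ/h

Q_c = 32000 MJ/h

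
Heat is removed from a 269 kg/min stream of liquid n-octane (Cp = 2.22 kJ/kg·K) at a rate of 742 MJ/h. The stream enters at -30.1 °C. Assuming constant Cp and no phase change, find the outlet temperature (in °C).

T_out = -50.8 °C

Q = 742 MJ/h = 12367 kJ/min
ΔT = Q/(ṁ·Cp) = 12367/(269×2.22) = 20.708 K
T_out = -30.1 − 20.708 = -50.808 °C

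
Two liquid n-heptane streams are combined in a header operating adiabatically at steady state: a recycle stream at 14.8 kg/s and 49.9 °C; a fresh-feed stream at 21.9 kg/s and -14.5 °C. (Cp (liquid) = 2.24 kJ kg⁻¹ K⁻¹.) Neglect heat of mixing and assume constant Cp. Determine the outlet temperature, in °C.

T_out = 11.5 °C

Energy balance with Q = 0: Σ ṁᵢCp,ᵢ(T_out − Tᵢ) = 0
T_out = Σ ṁᵢCp,ᵢTᵢ / Σ ṁᵢCp,ᵢ
      = 942.97 / 82.208 = 11.471 °C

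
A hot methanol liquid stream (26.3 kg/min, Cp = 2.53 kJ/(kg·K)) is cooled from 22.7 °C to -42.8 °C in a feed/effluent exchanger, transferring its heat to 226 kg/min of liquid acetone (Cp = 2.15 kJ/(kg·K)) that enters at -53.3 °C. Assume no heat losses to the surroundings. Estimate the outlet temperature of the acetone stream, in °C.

Heat released by hot stream: Q = 26.3 × 2.53 × (22.7 − -42.8) = 4358.3 kJ/min
Energy balance on cold side (adiabatic exchanger): Q = ṁ_c·Cp_c·(T_c,out − T_c,in)
T_c,out = -53.3 + 4358.3/(226 × 2.15) = -44.33 °C

T_c,out = -44.3 °C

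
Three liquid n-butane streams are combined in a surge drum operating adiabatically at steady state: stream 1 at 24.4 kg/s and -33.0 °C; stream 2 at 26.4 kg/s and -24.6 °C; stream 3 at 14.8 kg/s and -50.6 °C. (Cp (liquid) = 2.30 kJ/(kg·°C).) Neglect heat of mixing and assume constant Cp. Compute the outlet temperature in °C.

No heat crosses the boundary, so H_out = H_in.
Σ ṁᵢCp,ᵢTᵢ = 24.4×2.30×-33.0 + 26.4×2.30×-24.6 + 14.8×2.30×-50.6 = -5068.1
Σ ṁᵢCp,ᵢ = 24.4×2.30 + 26.4×2.30 + 14.8×2.30 = 150.88
T_out = -5068.1 / 150.88 = -33.59 °C

T_out = -33.6 °C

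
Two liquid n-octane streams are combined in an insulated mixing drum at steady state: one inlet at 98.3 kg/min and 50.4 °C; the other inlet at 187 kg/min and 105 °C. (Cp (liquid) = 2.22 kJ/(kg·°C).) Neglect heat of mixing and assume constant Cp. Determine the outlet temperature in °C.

T_out = 86.2 °C

No heat crosses the boundary, so H_out = H_in.
Σ ṁᵢCp,ᵢTᵢ = 98.3×2.22×50.4 + 187×2.22×105 = 54588
Σ ṁᵢCp,ᵢ = 98.3×2.22 + 187×2.22 = 633.37
T_out = 54588 / 633.37 = 86.188 °C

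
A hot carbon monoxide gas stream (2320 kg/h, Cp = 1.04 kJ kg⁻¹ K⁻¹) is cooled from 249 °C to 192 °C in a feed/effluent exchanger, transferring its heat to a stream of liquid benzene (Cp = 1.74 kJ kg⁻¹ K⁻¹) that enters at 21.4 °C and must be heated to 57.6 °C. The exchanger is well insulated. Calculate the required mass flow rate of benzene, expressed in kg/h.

Heat released by hot stream: Q = 2320 × 1.04 × (249 − 192) = 137530 kJ/h
Energy balance on cold side (adiabatic exchanger): Q = ṁ_c·Cp_c·(T_c,out − T_c,in)
ṁ_c = 137530 / [1.74 × (57.6 − 21.4)] = 2183.4 kg/h

ṁ_c = 2180 kg/h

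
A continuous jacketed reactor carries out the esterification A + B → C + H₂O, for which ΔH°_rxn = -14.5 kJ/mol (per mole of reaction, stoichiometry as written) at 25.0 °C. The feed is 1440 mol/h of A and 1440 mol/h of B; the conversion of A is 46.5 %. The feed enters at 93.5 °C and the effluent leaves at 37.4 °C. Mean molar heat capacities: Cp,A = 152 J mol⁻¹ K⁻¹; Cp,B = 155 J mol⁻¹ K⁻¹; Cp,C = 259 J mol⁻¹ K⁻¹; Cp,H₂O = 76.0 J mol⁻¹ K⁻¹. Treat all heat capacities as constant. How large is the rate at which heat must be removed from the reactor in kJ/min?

Extent of reaction ξ = 0.465 × 1440 = 669.6 mol/h
Reaction term: ξ·ΔH°_rxn = 669.6 × -14.5 = -9709.2 kJ/h
Sensible, feed 93.5→25 °C: -30282 kJ/h
Outlet flows (mol/h): A 770.4, B 770.4, C 669.6, H₂O 669.6
Sensible, products 25→37.4 °C: 5714.3 kJ/h
Q = ΔH = -34277 kJ/h = -9.5215 kW
Heat removed = 571.29 kJ/min

Q_out = 571 kJ/min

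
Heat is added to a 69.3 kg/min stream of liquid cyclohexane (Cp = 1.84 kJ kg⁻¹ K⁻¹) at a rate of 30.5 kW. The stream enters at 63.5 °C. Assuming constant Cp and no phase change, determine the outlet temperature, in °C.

Q = 30.5 kW = 1830 kJ/min
ΔT = Q/(ṁ·Cp) = 1830/(69.3×1.84) = 14.352 K
T_out = 63.5 + 14.352 = 77.852 °C

T_out = 77.9 °C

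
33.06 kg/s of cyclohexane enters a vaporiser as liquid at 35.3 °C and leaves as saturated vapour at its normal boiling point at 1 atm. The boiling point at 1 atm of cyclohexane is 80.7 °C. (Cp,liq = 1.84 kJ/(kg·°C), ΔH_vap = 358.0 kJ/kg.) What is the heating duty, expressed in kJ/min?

liquid 35.3→80.7 °C: 83.536 kJ/kg
vaporisation at 80.7 °C: 358 kJ/kg
Δh = 83.536 + 358 = 441.54 kJ/kg
Q = ṁ·Δh = 33.06 kg/s × 441.54 kJ/kg = 14597 kJ/s
|Q| = 14597 kW = 875830 kJ/min

Q = 876000 kJ/min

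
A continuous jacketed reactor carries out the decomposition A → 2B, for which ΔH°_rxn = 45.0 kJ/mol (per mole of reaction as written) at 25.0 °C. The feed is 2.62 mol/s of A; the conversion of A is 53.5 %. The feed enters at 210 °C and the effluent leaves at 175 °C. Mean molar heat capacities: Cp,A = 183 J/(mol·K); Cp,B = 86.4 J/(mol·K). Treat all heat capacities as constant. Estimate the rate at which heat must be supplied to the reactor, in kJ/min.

Extent of reaction ξ = 0.535 × 2.62 = 1.4017 mol/s
Reaction term: ξ·ΔH°_rxn = 1.4017 × 45.0 = 63.077 kJ/s
Sensible, feed 210→25 °C: -88.7 kJ/s
Outlet flows (mol/s): A 1.2183, B 2.8034
Sensible, products 25→175 °C: 69.774 kJ/s
Q = ΔH = 44.151 kJ/s = 44.151 kW
Heat supplied = 2649 kJ/min

Q_in = 2650 kJ/min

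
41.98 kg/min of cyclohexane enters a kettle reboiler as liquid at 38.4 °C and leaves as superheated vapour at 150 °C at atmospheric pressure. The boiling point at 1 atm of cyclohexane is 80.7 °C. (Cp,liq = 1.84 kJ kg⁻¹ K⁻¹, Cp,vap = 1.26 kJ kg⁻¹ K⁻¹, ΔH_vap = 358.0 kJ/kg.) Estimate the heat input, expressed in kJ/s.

Q = 366 kJ/s

liquid 38.4→80.7 °C: 77.832 kJ/kg
vaporisation at 80.7 °C: 358 kJ/kg
vapour 80.7→150 °C: 87.318 kJ/kg
Δh = 77.832 + 358 + 87.318 = 523.15 kJ/kg
Q = ṁ·Δh = 41.98 kg/min × 523.15 kJ/kg = 21962 kJ/min
|Q| = 366.03 kW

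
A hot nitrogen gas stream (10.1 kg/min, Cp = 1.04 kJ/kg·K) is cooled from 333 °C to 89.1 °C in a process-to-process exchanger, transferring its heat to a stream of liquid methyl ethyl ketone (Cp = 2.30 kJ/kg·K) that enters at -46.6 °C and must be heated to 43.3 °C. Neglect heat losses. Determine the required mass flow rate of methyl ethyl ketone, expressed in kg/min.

ṁ_c = 12.4 kg/min

Heat released by hot stream: Q = 10.1 × 1.04 × (333 − 89.1) = 2561.9 kJ/min
Energy balance on cold side (adiabatic exchanger): Q = ṁ_c·Cp_c·(T_c,out − T_c,in)
ṁ_c = 2561.9 / [2.30 × (43.3 − -46.6)] = 12.39 kg/min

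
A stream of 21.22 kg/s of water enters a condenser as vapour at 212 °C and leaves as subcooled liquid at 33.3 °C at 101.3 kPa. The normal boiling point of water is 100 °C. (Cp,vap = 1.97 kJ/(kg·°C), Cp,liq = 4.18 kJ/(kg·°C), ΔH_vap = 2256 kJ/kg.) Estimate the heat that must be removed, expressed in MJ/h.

vapour 212→100 °C: -220.64 kJ/kg
condensation at 100 °C: -2256 kJ/kg
liquid 100→33.3 °C: -278.81 kJ/kg
Δh = -220.64 + -2256 + -278.81 = -2755.4 kJ/kg
Q = ṁ·Δh = 21.22 kg/s × -2755.4 kJ/kg = -58471 kJ/s
|Q| = 58471 kW = 210490 MJ/h

Q_c = 210000 MJ/h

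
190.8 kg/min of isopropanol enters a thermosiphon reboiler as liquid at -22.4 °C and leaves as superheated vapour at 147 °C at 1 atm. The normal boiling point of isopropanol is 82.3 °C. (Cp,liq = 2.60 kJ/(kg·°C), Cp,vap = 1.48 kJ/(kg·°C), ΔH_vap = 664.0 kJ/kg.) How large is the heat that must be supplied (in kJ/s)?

liquid -22.4→82.3 °C: 272.22 kJ/kg
vaporisation at 82.3 °C: 664 kJ/kg
vapour 82.3→147 °C: 95.756 kJ/kg
Δh = 272.22 + 664 + 95.756 = 1032 kJ/kg
Q = ṁ·Δh = 190.8 kg/min × 1032 kJ/kg = 196900 kJ/min
|Q| = 3281.7 kW

Q = 3280 kJ/s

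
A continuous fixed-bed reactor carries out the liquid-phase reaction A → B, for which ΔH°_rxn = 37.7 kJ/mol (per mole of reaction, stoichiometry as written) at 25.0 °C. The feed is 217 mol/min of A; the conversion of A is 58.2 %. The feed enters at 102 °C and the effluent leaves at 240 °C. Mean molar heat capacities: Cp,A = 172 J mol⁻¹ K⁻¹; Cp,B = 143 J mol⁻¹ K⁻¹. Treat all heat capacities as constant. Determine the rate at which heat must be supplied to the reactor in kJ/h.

Extent of reaction ξ = 0.582 × 217 = 126.29 mol/min
Reaction term: ξ·ΔH°_rxn = 126.29 × 37.7 = 4761.3 kJ/min
Sensible, feed 102→25 °C: -2873.9 kJ/min
Outlet flows (mol/min): A 90.706, B 126.29
Sensible, products 25→240 °C: 7237.2 kJ/min
Q = ΔH = 9124.6 kJ/min = 152.08 kW
Heat supplied = 547470 kJ/h

Q_in = 547000 kJ/h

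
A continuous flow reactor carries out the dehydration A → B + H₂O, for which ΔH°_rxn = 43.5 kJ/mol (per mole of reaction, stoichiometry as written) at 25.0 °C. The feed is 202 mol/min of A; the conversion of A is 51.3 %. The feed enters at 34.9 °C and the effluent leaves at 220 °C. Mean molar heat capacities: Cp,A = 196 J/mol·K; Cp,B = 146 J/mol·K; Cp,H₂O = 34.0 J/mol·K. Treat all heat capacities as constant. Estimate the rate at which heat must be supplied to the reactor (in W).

Extent of reaction ξ = 0.513 × 202 = 103.63 mol/min
Reaction term: ξ·ΔH°_rxn = 103.63 × 43.5 = 4507.7 kJ/min
Sensible, feed 34.9→25 °C: -391.96 kJ/min
Outlet flows (mol/min): A 98.374, B 103.63, H₂O 103.63
Sensible, products 25→220 °C: 7397.1 kJ/min
Q = ΔH = 11513 kJ/min = 191.88 kW
Heat supplied = 191880 W

Q_in = 192000 W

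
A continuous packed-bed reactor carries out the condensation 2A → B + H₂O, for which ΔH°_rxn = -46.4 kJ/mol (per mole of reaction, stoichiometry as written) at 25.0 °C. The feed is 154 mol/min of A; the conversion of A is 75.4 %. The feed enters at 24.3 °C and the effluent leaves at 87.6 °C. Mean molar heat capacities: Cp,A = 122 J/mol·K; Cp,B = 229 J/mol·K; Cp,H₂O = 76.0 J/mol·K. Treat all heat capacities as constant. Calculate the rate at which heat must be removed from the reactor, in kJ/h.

Extent of reaction ξ = 0.754 × 154 / 2 = 58.058 mol/min
Reaction term: ξ·ΔH°_rxn = 58.058 × -46.4 = -2693.9 kJ/min
Sensible, feed 24.3→25 °C: 13.152 kJ/min
Outlet flows (mol/min): A 37.884, B 58.058, H₂O 58.058
Sensible, products 25→87.6 °C: 1397.8 kJ/min
Q = ΔH = -1282.9 kJ/min = -21.382 kW
Heat removed = 76975 kJ/h

Q_out = 77000 kJ/h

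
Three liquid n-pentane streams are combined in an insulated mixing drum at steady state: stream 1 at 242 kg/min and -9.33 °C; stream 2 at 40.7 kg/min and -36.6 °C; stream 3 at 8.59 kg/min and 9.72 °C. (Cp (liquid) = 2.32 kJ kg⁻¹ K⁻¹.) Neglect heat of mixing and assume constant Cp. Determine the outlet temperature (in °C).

T_out = -12.6 °C

Adiabatic, steady state ⇒ Σ ṁᵢCp,ᵢ(T_out − Tᵢ) = 0
Σ ṁᵢCp,ᵢTᵢ = 242×2.32×-9.33 + 40.7×2.32×-36.6 + 8.59×2.32×9.72 = -8500.4
Σ ṁᵢCp,ᵢ = 242×2.32 + 40.7×2.32 + 8.59×2.32 = 675.79
T_out = -8500.4 / 675.79 = -12.578 °C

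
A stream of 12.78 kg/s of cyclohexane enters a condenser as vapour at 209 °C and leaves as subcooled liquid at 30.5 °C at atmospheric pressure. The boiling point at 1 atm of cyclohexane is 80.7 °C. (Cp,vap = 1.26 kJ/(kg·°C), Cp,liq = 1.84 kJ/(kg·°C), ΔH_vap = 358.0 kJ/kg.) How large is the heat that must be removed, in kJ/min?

Q_c = 469000 kJ/min

vapour 209→80.7 °C: -161.66 kJ/kg
condensation at 80.7 °C: -358 kJ/kg
liquid 80.7→30.5 °C: -92.368 kJ/kg
Δh = -161.66 + -358 + -92.368 = -612.03 kJ/kg
Q = ṁ·Δh = 12.78 kg/s × -612.03 kJ/kg = -7821.7 kJ/s
|Q| = 7821.7 kW = 469300 kJ/min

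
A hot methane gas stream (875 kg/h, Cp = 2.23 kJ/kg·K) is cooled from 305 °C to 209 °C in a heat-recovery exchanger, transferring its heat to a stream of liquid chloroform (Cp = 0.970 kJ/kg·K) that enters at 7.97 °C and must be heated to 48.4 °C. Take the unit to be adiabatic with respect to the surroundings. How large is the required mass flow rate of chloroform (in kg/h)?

ṁ_c = 4780 kg/h

Heat released by hot stream: Q = 875 × 2.23 × (305 − 209) = 187320 kJ/h
Energy balance on cold side (adiabatic exchanger): Q = ṁ_c·Cp_c·(T_c,out − T_c,in)
ṁ_c = 187320 / [0.970 × (48.4 − 7.97)] = 4776.5 kg/h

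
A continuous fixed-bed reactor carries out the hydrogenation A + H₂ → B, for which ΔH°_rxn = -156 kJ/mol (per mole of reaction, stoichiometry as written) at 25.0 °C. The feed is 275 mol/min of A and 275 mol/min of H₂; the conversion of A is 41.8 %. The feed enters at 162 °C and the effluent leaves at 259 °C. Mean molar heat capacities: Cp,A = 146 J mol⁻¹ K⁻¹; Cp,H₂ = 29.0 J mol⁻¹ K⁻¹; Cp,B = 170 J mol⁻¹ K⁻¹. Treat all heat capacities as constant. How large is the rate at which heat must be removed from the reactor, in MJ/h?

Extent of reaction ξ = 0.418 × 275 = 114.95 mol/min
Reaction term: ξ·ΔH°_rxn = 114.95 × -156 = -17932 kJ/min
Sensible, feed 162→25 °C: -6593.1 kJ/min
Outlet flows (mol/min): A 160.05, H₂ 160.05, B 114.95
Sensible, products 25→259 °C: 11127 kJ/min
Q = ΔH = -13399 kJ/min = -223.31 kW
Heat removed = 803.91 MJ/h

Q_out = 804 MJ/h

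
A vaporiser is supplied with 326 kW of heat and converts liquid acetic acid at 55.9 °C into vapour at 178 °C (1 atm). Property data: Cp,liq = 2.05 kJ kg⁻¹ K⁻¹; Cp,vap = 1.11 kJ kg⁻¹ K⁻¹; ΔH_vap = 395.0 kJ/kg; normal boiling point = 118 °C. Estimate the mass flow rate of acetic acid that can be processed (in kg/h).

ṁ = 1990 kg/h

Δh = 2.05×(118−55.9) + 395.0 + 1.11×(178−118) = 588.9 kJ/kg
Q = 326 kW = 326 kJ/s = 1.1736e+06 kJ/h
ṁ = Q/Δh = 1.1736e+06 / 588.9 = 1992.9 kg/h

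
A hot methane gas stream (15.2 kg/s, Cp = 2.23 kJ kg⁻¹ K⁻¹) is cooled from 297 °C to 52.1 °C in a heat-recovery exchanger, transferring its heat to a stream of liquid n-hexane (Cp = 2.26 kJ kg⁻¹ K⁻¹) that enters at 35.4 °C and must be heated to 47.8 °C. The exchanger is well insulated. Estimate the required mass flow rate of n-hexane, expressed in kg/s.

ṁ_c = 296 kg/s

Heat released by hot stream: Q = 15.2 × 2.23 × (297 − 52.1) = 8301.1 kJ/s
Energy balance on cold side (adiabatic exchanger): Q = ṁ_c·Cp_c·(T_c,out − T_c,in)
ṁ_c = 8301.1 / [2.26 × (47.8 − 35.4)] = 296.22 kg/s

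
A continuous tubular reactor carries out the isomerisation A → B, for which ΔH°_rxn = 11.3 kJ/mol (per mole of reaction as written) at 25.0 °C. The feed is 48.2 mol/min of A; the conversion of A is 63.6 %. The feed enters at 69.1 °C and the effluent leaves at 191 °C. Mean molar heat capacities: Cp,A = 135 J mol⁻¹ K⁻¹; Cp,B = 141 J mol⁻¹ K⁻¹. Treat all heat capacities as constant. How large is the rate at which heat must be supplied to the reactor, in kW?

Q_in = 19.5 kW

Extent of reaction ξ = 0.636 × 48.2 = 30.655 mol/min
Reaction term: ξ·ΔH°_rxn = 30.655 × 11.3 = 346.4 kJ/min
Sensible, feed 69.1→25 °C: -286.96 kJ/min
Outlet flows (mol/min): A 17.545, B 30.655
Sensible, products 25→191 °C: 1110.7 kJ/min
Q = ΔH = 1170.1 kJ/min = 19.502 kW
Heat supplied = 19.502 kW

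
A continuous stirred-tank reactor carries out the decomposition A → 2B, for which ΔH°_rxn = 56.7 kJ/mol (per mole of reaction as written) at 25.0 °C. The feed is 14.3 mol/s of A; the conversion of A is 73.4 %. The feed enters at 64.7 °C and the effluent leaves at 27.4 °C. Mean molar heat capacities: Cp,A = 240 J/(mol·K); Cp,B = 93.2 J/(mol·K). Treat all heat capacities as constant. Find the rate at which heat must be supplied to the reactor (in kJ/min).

Q_in = 27900 kJ/min

Extent of reaction ξ = 0.734 × 14.3 = 10.496 mol/s
Reaction term: ξ·ΔH°_rxn = 10.496 × 56.7 = 595.13 kJ/s
Sensible, feed 64.7→25 °C: -136.25 kJ/s
Outlet flows (mol/s): A 3.8038, B 20.992
Sensible, products 25→27.4 °C: 6.8866 kJ/s
Q = ΔH = 465.77 kJ/s = 465.77 kW
Heat supplied = 27946 kJ/min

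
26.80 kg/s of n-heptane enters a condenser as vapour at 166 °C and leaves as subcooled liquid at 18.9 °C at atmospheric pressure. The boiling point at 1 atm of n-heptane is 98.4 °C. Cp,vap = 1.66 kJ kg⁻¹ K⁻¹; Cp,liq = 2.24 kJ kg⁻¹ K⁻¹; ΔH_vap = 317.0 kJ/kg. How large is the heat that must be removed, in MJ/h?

vapour 166→98.4 °C: -112.22 kJ/kg
condensation at 98.4 °C: -317 kJ/kg
liquid 98.4→18.9 °C: -178.08 kJ/kg
Δh = -112.22 + -317 + -178.08 = -607.3 kJ/kg
Q = ṁ·Δh = 26.80 kg/s × -607.3 kJ/kg = -16276 kJ/s
|Q| = 16276 kW = 58592 MJ/h

Q_c = 58600 MJ/h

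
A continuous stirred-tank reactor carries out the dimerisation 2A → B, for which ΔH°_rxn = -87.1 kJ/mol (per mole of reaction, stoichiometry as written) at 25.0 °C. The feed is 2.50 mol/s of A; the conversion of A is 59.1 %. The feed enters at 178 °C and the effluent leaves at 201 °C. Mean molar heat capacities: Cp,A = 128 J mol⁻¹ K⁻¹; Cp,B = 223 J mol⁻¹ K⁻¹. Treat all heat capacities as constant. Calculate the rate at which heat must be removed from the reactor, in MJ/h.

Extent of reaction ξ = 0.591 × 2.50 / 2 = 0.73875 mol/s
Reaction term: ξ·ΔH°_rxn = 0.73875 × -87.1 = -64.345 kJ/s
Sensible, feed 178→25 °C: -48.96 kJ/s
Outlet flows (mol/s): A 1.0225, B 0.73875
Sensible, products 25→201 °C: 52.029 kJ/s
Q = ΔH = -61.276 kJ/s = -61.276 kW
Heat removed = 220.59 MJ/h

Q_out = 221 MJ/h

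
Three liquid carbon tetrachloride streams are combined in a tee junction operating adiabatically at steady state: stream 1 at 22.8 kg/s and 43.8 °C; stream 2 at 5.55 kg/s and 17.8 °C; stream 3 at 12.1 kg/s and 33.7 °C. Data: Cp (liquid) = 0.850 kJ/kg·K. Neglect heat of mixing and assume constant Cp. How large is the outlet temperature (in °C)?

Adiabatic, steady state ⇒ Σ ṁᵢCp,ᵢ(T_out − Tᵢ) = 0
Σ ṁᵢCp,ᵢTᵢ = 22.8×0.850×43.8 + 5.55×0.850×17.8 + 12.1×0.850×33.7 = 1279.4
Σ ṁᵢCp,ᵢ = 22.8×0.850 + 5.55×0.850 + 12.1×0.850 = 34.383
T_out = 1279.4 / 34.383 = 37.211 °C

T_out = 37.2 °C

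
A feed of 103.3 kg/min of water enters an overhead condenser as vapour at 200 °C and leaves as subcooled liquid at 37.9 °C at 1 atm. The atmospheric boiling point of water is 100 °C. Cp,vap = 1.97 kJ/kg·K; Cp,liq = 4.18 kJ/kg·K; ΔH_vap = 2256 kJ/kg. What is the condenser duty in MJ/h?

vapour 200→100 °C: -197 kJ/kg
condensation at 100 °C: -2256 kJ/kg
liquid 100→37.9 °C: -259.58 kJ/kg
Δh = -197 + -2256 + -259.58 = -2712.6 kJ/kg
Q = ṁ·Δh = 103.3 kg/min × -2712.6 kJ/kg = -280210 kJ/min
|Q| = 4670.2 kW = 16813 MJ/h

Q_c = 16800 MJ/h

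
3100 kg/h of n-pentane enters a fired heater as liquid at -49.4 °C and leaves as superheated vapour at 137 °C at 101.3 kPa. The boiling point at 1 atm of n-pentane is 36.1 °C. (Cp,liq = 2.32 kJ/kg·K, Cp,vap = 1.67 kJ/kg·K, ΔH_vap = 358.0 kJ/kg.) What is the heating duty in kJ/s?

liquid -49.4→36.1 °C: 198.36 kJ/kg
vaporisation at 36.1 °C: 358 kJ/kg
vapour 36.1→137 °C: 168.5 kJ/kg
Δh = 198.36 + 358 + 168.5 = 724.86 kJ/kg
Q = ṁ·Δh = 3100 kg/h × 724.86 kJ/kg = 2.2471e+06 kJ/h
|Q| = 624.19 kW

Q = 624 kJ/s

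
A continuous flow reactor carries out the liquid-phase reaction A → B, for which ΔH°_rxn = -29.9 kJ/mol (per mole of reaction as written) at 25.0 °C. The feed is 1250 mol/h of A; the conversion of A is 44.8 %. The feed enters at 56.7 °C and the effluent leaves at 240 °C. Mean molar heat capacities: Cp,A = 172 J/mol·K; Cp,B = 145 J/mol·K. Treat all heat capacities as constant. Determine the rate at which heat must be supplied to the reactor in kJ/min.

Extent of reaction ξ = 0.448 × 1250 = 560 mol/h
Reaction term: ξ·ΔH°_rxn = 560 × -29.9 = -16744 kJ/h
Sensible, feed 56.7→25 °C: -6815.5 kJ/h
Outlet flows (mol/h): A 690, B 560
Sensible, products 25→240 °C: 42974 kJ/h
Q = ΔH = 19415 kJ/h = 5.393 kW
Heat supplied = 323.58 kJ/min

Q_in = 324 kJ/min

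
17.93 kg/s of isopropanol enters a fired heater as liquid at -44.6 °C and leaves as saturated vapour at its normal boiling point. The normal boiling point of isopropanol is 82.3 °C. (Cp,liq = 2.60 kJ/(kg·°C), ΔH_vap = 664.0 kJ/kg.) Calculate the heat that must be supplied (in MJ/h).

Q = 64200 MJ/h

liquid -44.6→82.3 °C: 329.94 kJ/kg
vaporisation at 82.3 °C: 664 kJ/kg
Δh = 329.94 + 664 = 993.94 kJ/kg
Q = ṁ·Δh = 17.93 kg/s × 993.94 kJ/kg = 17821 kJ/s
|Q| = 17821 kW = 64157 MJ/h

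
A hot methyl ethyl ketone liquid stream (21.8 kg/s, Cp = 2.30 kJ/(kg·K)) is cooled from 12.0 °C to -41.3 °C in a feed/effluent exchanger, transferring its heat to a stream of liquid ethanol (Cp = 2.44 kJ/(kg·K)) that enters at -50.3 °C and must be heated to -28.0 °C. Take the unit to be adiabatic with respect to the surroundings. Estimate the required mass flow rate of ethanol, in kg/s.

ṁ_c = 49.1 kg/s

Heat released by hot stream: Q = 21.8 × 2.30 × (12.0 − -41.3) = 2672.5 kJ/s
Energy balance on cold side (adiabatic exchanger): Q = ṁ_c·Cp_c·(T_c,out − T_c,in)
ṁ_c = 2672.5 / [2.44 × (-28.0 − -50.3)] = 49.115 kg/s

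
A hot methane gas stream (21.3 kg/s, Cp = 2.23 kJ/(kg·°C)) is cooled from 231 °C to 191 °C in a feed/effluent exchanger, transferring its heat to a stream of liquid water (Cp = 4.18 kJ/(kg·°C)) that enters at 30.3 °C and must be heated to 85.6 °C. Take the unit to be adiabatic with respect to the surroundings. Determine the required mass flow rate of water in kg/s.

ṁ_c = 8.22 kg/s

Heat released by hot stream: Q = 21.3 × 2.23 × (231 − 191) = 1900 kJ/s
Energy balance on cold side (adiabatic exchanger): Q = ṁ_c·Cp_c·(T_c,out − T_c,in)
ṁ_c = 1900 / [4.18 × (85.6 − 30.3)] = 8.2195 kg/s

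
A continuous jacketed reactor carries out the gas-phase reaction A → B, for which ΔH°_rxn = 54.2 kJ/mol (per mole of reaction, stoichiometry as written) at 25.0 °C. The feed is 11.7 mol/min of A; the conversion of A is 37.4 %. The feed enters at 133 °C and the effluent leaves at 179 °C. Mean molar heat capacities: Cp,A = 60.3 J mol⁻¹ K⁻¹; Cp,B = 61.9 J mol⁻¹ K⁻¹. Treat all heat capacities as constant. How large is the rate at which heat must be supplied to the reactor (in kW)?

Q_in = 4.51 kW

Extent of reaction ξ = 0.374 × 11.7 = 4.3758 mol/min
Reaction term: ξ·ΔH°_rxn = 4.3758 × 54.2 = 237.17 kJ/min
Sensible, feed 133→25 °C: -76.195 kJ/min
Outlet flows (mol/min): A 7.3242, B 4.3758
Sensible, products 25→179 °C: 109.73 kJ/min
Q = ΔH = 270.7 kJ/min = 4.5117 kW
Heat supplied = 4.5117 kW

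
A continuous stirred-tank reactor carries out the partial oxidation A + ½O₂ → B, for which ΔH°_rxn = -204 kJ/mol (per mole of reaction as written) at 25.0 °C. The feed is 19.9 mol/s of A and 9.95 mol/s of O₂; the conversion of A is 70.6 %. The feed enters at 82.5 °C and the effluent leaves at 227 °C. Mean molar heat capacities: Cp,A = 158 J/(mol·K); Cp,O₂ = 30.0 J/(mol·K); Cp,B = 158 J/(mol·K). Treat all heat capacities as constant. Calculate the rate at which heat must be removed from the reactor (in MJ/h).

Q_out = 8680 MJ/h

Extent of reaction ξ = 0.706 × 19.9 = 14.049 mol/s
Reaction term: ξ·ΔH°_rxn = 14.049 × -204 = -2866.1 kJ/s
Sensible, feed 82.5→25 °C: -197.96 kJ/s
Outlet flows (mol/s): A 5.8506, O₂ 2.9253, B 14.049
Sensible, products 25→227 °C: 652.86 kJ/s
Q = ΔH = -2411.2 kJ/s = -2411.2 kW
Heat removed = 8680.2 MJ/h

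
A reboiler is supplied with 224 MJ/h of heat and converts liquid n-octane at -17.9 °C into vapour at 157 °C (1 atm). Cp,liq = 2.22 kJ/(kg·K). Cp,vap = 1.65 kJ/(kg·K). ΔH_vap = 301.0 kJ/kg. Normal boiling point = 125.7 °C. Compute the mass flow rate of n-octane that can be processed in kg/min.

Δh = 2.22×(125.7−-17.9) + 301.0 + 1.65×(157−125.7) = 671.44 kJ/kg
Q = 224 MJ/h = 62.222 kJ/s = 3733.3 kJ/min
ṁ = Q/Δh = 3733.3 / 671.44 = 5.5602 kg/min

ṁ = 5.56 kg/min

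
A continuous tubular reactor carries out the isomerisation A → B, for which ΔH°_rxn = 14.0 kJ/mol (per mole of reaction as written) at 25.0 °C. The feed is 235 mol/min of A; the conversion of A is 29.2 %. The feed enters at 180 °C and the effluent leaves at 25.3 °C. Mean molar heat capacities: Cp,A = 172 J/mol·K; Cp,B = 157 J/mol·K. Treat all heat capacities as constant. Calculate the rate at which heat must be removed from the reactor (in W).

Q_out = 88200 W

Extent of reaction ξ = 0.292 × 235 = 68.62 mol/min
Reaction term: ξ·ΔH°_rxn = 68.62 × 14.0 = 960.68 kJ/min
Sensible, feed 180→25 °C: -6265.1 kJ/min
Outlet flows (mol/min): A 166.38, B 68.62
Sensible, products 25→25.3 °C: 11.817 kJ/min
Q = ΔH = -5292.6 kJ/min = -88.21 kW
Heat removed = 88210 W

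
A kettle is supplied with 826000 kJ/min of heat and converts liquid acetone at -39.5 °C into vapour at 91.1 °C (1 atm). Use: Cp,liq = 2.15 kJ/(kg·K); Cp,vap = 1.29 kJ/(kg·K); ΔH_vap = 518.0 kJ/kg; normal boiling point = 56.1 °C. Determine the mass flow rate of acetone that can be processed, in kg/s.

Δh = 2.15×(56.1−-39.5) + 518.0 + 1.29×(91.1−56.1) = 768.69 kJ/kg
Q = 826000 kJ/min = 13767 kJ/s = 13767 kJ/s
ṁ = Q/Δh = 13767 / 768.69 = 17.909 kg/s

ṁ = 17.9 kg/s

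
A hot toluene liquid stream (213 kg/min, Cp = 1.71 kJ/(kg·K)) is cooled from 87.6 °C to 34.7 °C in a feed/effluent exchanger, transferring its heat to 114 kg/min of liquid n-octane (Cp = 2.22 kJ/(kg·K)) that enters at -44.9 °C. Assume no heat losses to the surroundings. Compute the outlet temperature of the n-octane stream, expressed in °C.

T_c,out = 31.2 °C

Heat released by hot stream: Q = 213 × 1.71 × (87.6 − 34.7) = 19268 kJ/min
Energy balance on cold side (adiabatic exchanger): Q = ṁ_c·Cp_c·(T_c,out − T_c,in)
T_c,out = -44.9 + 19268/(114 × 2.22) = 31.233 °C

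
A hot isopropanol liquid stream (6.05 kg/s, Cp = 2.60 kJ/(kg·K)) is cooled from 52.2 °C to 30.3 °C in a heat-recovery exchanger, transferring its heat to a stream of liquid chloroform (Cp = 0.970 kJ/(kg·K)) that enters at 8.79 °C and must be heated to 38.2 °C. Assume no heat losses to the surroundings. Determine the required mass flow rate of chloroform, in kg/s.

ṁ_c = 12.1 kg/s

Heat released by hot stream: Q = 6.05 × 2.60 × (52.2 − 30.3) = 344.49 kJ/s
Energy balance on cold side (adiabatic exchanger): Q = ṁ_c·Cp_c·(T_c,out − T_c,in)
ṁ_c = 344.49 / [0.970 × (38.2 − 8.79)] = 12.076 kg/s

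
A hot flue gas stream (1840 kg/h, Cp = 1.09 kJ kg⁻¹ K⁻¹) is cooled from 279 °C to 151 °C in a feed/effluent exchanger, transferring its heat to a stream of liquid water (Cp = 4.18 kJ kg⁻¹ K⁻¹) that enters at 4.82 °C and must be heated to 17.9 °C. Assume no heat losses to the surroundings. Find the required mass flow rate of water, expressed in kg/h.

ṁ_c = 4700 kg/h

Heat released by hot stream: Q = 1840 × 1.09 × (279 − 151) = 256720 kJ/h
Energy balance on cold side (adiabatic exchanger): Q = ṁ_c·Cp_c·(T_c,out − T_c,in)
ṁ_c = 256720 / [4.18 × (17.9 − 4.82)] = 4695.4 kg/h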